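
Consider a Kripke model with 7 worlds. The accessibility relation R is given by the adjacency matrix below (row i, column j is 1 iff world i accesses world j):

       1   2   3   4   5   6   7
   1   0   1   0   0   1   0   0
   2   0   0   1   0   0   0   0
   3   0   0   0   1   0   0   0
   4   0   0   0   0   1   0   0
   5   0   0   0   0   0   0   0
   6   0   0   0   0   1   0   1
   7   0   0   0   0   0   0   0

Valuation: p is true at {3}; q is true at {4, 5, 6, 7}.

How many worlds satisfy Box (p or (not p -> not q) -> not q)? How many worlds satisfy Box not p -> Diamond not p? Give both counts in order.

For Box (p or (not p -> not q) -> not q):
1: successors {2, 5}; p or (not p -> not q) -> not q there: 2:T, 5:T. ✓
2: successors {3}; p or (not p -> not q) -> not q there: 3:T. ✓
3: successors {4}; p or (not p -> not q) -> not q there: 4:T. ✓
4: successors {5}; p or (not p -> not q) -> not q there: 5:T. ✓
5: no successors, so Box (p or (not p -> not q) -> not q) holds vacuously. ✓
6: successors {5, 7}; p or (not p -> not q) -> not q there: 5:T, 7:T. ✓
7: no successors, so Box (p or (not p -> not q) -> not q) holds vacuously. ✓
— 7 worlds.
For Box not p -> Diamond not p:
1: Box not p is T, Diamond not p is T. ✓
2: Box not p is F, Diamond not p is F. ✓
3: Box not p is T, Diamond not p is T. ✓
4: Box not p is T, Diamond not p is T. ✓
5: Box not p is T, Diamond not p is F. ✗
6: Box not p is T, Diamond not p is T. ✓
7: Box not p is T, Diamond not p is F. ✗
— 5 worlds.

7 and 5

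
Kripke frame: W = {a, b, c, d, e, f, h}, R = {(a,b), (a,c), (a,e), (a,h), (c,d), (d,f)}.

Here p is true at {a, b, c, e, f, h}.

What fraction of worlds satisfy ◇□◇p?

a: successors {b, c, e, h}; □◇p there: b:T, c:T, e:T, h:T. ✓
b: no successors, so ◇□◇p fails. ✗
c: successors {d}; □◇p there: d:F. ✗
d: successors {f}; □◇p there: f:T. ✓
e: no successors, so ◇□◇p fails. ✗
f: no successors, so ◇□◇p fails. ✗
h: no successors, so ◇□◇p fails. ✗
That's 2 of 7 worlds, so 2/7.

2/7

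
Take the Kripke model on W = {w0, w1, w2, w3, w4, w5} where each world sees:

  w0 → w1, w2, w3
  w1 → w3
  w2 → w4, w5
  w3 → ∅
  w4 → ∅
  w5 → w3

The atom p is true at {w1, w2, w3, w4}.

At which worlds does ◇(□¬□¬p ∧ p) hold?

w0: successors {w1, w2, w3}; □¬□¬p ∧ p there: w1:F, w2:F, w3:T. ✓
w1: successors {w3}; □¬□¬p ∧ p there: w3:T. ✓
w2: successors {w4, w5}; □¬□¬p ∧ p there: w4:T, w5:F. ✓
w3: no successors, so ◇(□¬□¬p ∧ p) fails. ✗
w4: no successors, so ◇(□¬□¬p ∧ p) fails. ✗
w5: successors {w3}; □¬□¬p ∧ p there: w3:T. ✓

{w0, w1, w2, w5}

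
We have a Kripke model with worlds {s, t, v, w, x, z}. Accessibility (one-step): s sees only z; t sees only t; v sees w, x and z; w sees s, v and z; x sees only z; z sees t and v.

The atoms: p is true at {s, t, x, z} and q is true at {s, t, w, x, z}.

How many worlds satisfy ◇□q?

s: successors {z}; □q there: z:F. ✗
t: successors {t}; □q there: t:T. ✓
v: successors {w, x, z}; □q there: w:F, x:T, z:F. ✓
w: successors {s, v, z}; □q there: s:T, v:T, z:F. ✓
x: successors {z}; □q there: z:F. ✗
z: successors {t, v}; □q there: t:T, v:T. ✓
Satisfying worlds: {t, v, w, z}.

4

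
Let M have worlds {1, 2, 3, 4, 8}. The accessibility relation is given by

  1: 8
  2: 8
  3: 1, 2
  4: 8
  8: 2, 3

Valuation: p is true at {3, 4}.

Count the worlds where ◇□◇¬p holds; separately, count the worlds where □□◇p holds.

5 and 1

For ◇□◇¬p:
1: successors {8}; □◇¬p there: 8:T. ✓
2: successors {8}; □◇¬p there: 8:T. ✓
3: successors {1, 2}; □◇¬p there: 1:T, 2:T. ✓
4: successors {8}; □◇¬p there: 8:T. ✓
8: successors {2, 3}; □◇¬p there: 2:T, 3:T. ✓
— 5 worlds.
For □□◇p:
1: successors {8}; □◇p there: 8:F. ✗
2: successors {8}; □◇p there: 8:F. ✗
3: successors {1, 2}; □◇p there: 1:T, 2:T. ✓
4: successors {8}; □◇p there: 8:F. ✗
8: successors {2, 3}; □◇p there: 2:T, 3:F. ✗
— 1 world.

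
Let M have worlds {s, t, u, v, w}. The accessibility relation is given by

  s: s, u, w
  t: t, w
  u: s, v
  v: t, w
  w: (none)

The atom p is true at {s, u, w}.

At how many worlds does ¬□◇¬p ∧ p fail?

3

s: ¬□◇¬p is T, p is T. ✓
t: ¬□◇¬p is T, p is F. ✗
u: ¬□◇¬p is T, p is T. ✓
v: ¬□◇¬p is T, p is F. ✗
w: ¬□◇¬p is F, p is T. ✗
Satisfying worlds: {s, u}.
So ¬□◇¬p ∧ p fails at the other 3 worlds.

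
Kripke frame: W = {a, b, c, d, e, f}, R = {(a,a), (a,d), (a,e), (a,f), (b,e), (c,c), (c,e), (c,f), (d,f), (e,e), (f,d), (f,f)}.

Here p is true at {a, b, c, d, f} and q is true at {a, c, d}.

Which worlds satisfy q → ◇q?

a: q is T, ◇q is T. ✓
b: q is F, ◇q is F. ✓
c: q is T, ◇q is T. ✓
d: q is T, ◇q is F. ✗
e: q is F, ◇q is F. ✓
f: q is F, ◇q is T. ✓

{a, b, c, e, f}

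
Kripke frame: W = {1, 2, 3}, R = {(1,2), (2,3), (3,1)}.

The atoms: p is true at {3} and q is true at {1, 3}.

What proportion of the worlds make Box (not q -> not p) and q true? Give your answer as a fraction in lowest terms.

2/3

1: Box (not q -> not p) is T, q is T. ✓
2: Box (not q -> not p) is T, q is F. ✗
3: Box (not q -> not p) is T, q is T. ✓
That's 2 of 3 worlds, so 2/3.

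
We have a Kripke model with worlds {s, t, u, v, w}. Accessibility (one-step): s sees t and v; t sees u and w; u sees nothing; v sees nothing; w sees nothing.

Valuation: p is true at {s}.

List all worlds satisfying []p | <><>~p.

s: []p is F, <><>~p is T. ✓
t: []p is F, <><>~p is F. ✗
u: []p is T, <><>~p is F. ✓
v: []p is T, <><>~p is F. ✓
w: []p is T, <><>~p is F. ✓

{s, u, v, w}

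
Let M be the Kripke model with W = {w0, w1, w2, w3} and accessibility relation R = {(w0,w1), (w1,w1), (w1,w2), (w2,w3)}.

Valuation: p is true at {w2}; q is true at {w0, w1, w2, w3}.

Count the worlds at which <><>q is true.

2

w0: successors {w1}; <>q there: w1:T. ✓
w1: successors {w1, w2}; <>q there: w1:T, w2:T. ✓
w2: successors {w3}; <>q there: w3:F. ✗
w3: no successors, so <><>q fails. ✗
Satisfying worlds: {w0, w1}.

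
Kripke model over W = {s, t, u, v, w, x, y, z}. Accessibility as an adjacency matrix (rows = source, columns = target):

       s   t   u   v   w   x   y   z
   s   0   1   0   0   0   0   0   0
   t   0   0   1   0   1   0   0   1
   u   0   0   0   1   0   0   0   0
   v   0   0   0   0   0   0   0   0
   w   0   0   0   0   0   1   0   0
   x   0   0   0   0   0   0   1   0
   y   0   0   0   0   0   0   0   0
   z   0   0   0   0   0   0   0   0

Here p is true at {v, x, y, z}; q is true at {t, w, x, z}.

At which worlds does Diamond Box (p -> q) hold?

{s, t, u, x}

s: successors {t}; Box (p -> q) there: t:T. ✓
t: successors {u, w, z}; Box (p -> q) there: u:F, w:T, z:T. ✓
u: successors {v}; Box (p -> q) there: v:T. ✓
v: no successors, so Diamond Box (p -> q) fails. ✗
w: successors {x}; Box (p -> q) there: x:F. ✗
x: successors {y}; Box (p -> q) there: y:T. ✓
y: no successors, so Diamond Box (p -> q) fails. ✗
z: no successors, so Diamond Box (p -> q) fails. ✗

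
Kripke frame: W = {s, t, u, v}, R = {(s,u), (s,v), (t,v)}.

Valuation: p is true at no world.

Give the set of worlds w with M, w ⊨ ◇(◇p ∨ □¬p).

s: successors {u, v}; ◇p ∨ □¬p there: u:T, v:T. ✓
t: successors {v}; ◇p ∨ □¬p there: v:T. ✓
u: no successors, so ◇(◇p ∨ □¬p) fails. ✗
v: no successors, so ◇(◇p ∨ □¬p) fails. ✗

{s, t}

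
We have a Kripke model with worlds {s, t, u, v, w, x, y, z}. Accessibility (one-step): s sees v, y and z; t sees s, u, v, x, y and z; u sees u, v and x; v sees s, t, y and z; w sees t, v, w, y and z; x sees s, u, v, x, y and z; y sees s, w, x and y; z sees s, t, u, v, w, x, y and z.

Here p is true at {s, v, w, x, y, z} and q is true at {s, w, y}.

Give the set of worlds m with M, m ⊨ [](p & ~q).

s: successors {v, y, z}; p & ~q there: v:T, y:F, z:T. ✗
t: successors {s, u, v, x, y, z}; p & ~q there: s:F, u:F, v:T, x:T, y:F, z:T. ✗
u: successors {u, v, x}; p & ~q there: u:F, v:T, x:T. ✗
v: successors {s, t, y, z}; p & ~q there: s:F, t:F, y:F, z:T. ✗
w: successors {t, v, w, y, z}; p & ~q there: t:F, v:T, w:F, y:F, z:T. ✗
x: successors {s, u, v, x, y, z}; p & ~q there: s:F, u:F, v:T, x:T, y:F, z:T. ✗
y: successors {s, w, x, y}; p & ~q there: s:F, w:F, x:T, y:F. ✗
z: successors {s, t, u, v, w, x, y, z}; p & ~q there: s:F, t:F, u:F, v:T, w:F, x:T, y:F, z:T. ✗

∅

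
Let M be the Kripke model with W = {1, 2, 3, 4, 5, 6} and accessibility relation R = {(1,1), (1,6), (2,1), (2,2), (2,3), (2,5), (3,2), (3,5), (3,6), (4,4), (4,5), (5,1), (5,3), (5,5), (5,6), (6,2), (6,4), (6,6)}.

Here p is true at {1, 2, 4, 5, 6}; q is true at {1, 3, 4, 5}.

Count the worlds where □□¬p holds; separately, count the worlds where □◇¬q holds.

For □□¬p:
1: successors {1, 6}; □¬p there: 1:F, 6:F. ✗
2: successors {1, 2, 3, 5}; □¬p there: 1:F, 2:F, 3:F, 5:F. ✗
3: successors {2, 5, 6}; □¬p there: 2:F, 5:F, 6:F. ✗
4: successors {4, 5}; □¬p there: 4:F, 5:F. ✗
5: successors {1, 3, 5, 6}; □¬p there: 1:F, 3:F, 5:F, 6:F. ✗
6: successors {2, 4, 6}; □¬p there: 2:F, 4:F, 6:F. ✗
— 0 worlds.
For □◇¬q:
1: successors {1, 6}; ◇¬q there: 1:T, 6:T. ✓
2: successors {1, 2, 3, 5}; ◇¬q there: 1:T, 2:T, 3:T, 5:T. ✓
3: successors {2, 5, 6}; ◇¬q there: 2:T, 5:T, 6:T. ✓
4: successors {4, 5}; ◇¬q there: 4:F, 5:T. ✗
5: successors {1, 3, 5, 6}; ◇¬q there: 1:T, 3:T, 5:T, 6:T. ✓
6: successors {2, 4, 6}; ◇¬q there: 2:T, 4:F, 6:T. ✗
— 4 worlds.

0 and 4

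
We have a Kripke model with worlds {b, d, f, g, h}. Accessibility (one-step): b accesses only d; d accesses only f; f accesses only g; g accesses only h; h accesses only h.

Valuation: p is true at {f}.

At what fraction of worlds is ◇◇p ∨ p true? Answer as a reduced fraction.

b: ◇◇p is T, p is F. ✓
d: ◇◇p is F, p is F. ✗
f: ◇◇p is F, p is T. ✓
g: ◇◇p is F, p is F. ✗
h: ◇◇p is F, p is F. ✗
That's 2 of 5 worlds, so 2/5.

2/5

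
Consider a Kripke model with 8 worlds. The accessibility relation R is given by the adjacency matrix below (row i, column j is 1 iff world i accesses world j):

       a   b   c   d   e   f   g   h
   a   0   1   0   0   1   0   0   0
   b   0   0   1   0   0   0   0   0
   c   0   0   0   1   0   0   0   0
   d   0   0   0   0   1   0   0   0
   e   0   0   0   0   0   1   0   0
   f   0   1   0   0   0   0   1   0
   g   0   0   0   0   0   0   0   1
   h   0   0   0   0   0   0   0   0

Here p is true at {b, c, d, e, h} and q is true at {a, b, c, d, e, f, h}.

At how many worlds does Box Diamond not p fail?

5

a: successors {b, e}; Diamond not p there: b:F, e:T. ✗
b: successors {c}; Diamond not p there: c:F. ✗
c: successors {d}; Diamond not p there: d:F. ✗
d: successors {e}; Diamond not p there: e:T. ✓
e: successors {f}; Diamond not p there: f:T. ✓
f: successors {b, g}; Diamond not p there: b:F, g:F. ✗
g: successors {h}; Diamond not p there: h:F. ✗
h: no successors, so Box Diamond not p holds vacuously. ✓
Satisfying worlds: {d, e, h}.
So Box Diamond not p fails at the other 5 worlds.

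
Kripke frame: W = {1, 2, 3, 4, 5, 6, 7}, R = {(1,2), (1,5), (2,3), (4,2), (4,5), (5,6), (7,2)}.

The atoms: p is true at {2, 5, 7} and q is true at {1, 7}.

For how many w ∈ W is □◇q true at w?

2

1: successors {2, 5}; ◇q there: 2:F, 5:F. ✗
2: successors {3}; ◇q there: 3:F. ✗
3: no successors, so □◇q holds vacuously. ✓
4: successors {2, 5}; ◇q there: 2:F, 5:F. ✗
5: successors {6}; ◇q there: 6:F. ✗
6: no successors, so □◇q holds vacuously. ✓
7: successors {2}; ◇q there: 2:F. ✗
Satisfying worlds: {3, 6}.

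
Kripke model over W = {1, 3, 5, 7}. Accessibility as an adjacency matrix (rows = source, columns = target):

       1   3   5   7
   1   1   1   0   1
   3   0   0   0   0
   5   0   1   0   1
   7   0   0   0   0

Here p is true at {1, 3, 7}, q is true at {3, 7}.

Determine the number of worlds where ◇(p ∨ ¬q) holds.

2

1: successors {1, 3, 7}; p ∨ ¬q there: 1:T, 3:T, 7:T. ✓
3: no successors, so ◇(p ∨ ¬q) fails. ✗
5: successors {3, 7}; p ∨ ¬q there: 3:T, 7:T. ✓
7: no successors, so ◇(p ∨ ¬q) fails. ✗
Satisfying worlds: {1, 5}.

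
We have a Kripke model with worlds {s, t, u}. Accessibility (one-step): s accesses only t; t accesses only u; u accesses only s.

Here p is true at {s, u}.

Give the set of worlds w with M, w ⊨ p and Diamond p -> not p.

s: p and Diamond p is F, not p is F. ✓
t: p and Diamond p is F, not p is T. ✓
u: p and Diamond p is T, not p is F. ✗

{s, t}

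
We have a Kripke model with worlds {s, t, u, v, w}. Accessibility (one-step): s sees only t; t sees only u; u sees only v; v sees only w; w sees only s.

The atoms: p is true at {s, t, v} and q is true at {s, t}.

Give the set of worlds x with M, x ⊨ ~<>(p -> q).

{u}

s: <>(p -> q) is T. ✗
t: <>(p -> q) is T. ✗
u: <>(p -> q) is F. ✓
v: <>(p -> q) is T. ✗
w: <>(p -> q) is T. ✗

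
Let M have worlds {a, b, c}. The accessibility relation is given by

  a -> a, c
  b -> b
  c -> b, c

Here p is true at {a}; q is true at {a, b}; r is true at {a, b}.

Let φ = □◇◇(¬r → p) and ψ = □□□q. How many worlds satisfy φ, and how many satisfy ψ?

3 and 1

For □◇◇(¬r → p):
a: successors {a, c}; ◇◇(¬r → p) there: a:T, c:T. ✓
b: successors {b}; ◇◇(¬r → p) there: b:T. ✓
c: successors {b, c}; ◇◇(¬r → p) there: b:T, c:T. ✓
— 3 worlds.
For □□□q:
a: successors {a, c}; □□q there: a:F, c:F. ✗
b: successors {b}; □□q there: b:T. ✓
c: successors {b, c}; □□q there: b:T, c:F. ✗
— 1 world.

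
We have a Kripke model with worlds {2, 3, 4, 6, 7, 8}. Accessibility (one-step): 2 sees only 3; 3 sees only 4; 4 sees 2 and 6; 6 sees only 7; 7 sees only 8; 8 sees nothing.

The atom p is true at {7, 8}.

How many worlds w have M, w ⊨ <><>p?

2: successors {3}; <>p there: 3:F. ✗
3: successors {4}; <>p there: 4:F. ✗
4: successors {2, 6}; <>p there: 2:F, 6:T. ✓
6: successors {7}; <>p there: 7:T. ✓
7: successors {8}; <>p there: 8:F. ✗
8: no successors, so <><>p fails. ✗
Satisfying worlds: {4, 6}.

2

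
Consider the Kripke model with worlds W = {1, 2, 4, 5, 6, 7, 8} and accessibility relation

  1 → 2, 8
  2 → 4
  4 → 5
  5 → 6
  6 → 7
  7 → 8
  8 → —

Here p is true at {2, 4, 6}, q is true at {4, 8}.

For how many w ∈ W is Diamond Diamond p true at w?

1: successors {2, 8}; Diamond p there: 2:T, 8:F. ✓
2: successors {4}; Diamond p there: 4:F. ✗
4: successors {5}; Diamond p there: 5:T. ✓
5: successors {6}; Diamond p there: 6:F. ✗
6: successors {7}; Diamond p there: 7:F. ✗
7: successors {8}; Diamond p there: 8:F. ✗
8: no successors, so Diamond Diamond p fails. ✗
Satisfying worlds: {1, 4}.

2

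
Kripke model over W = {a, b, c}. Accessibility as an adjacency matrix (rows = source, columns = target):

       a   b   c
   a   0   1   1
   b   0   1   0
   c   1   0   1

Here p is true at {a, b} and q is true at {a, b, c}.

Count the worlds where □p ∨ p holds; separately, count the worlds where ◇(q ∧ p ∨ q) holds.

2 and 3

For □p ∨ p:
a: □p is F, p is T. ✓
b: □p is T, p is T. ✓
c: □p is F, p is F. ✗
— 2 worlds.
For ◇(q ∧ p ∨ q):
a: successors {b, c}; q ∧ p ∨ q there: b:T, c:T. ✓
b: successors {b}; q ∧ p ∨ q there: b:T. ✓
c: successors {a, c}; q ∧ p ∨ q there: a:T, c:T. ✓
— 3 worlds.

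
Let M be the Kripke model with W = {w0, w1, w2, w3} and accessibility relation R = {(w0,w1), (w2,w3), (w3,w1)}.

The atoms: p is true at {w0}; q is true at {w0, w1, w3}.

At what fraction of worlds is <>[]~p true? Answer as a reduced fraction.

3/4

w0: successors {w1}; []~p there: w1:T. ✓
w1: no successors, so <>[]~p fails. ✗
w2: successors {w3}; []~p there: w3:T. ✓
w3: successors {w1}; []~p there: w1:T. ✓
That's 3 of 4 worlds, so 3/4.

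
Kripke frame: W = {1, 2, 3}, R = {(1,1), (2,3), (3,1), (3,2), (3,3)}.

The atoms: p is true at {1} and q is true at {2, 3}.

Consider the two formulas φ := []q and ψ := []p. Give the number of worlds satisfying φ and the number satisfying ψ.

For []q:
1: successors {1}; q there: 1:F. ✗
2: successors {3}; q there: 3:T. ✓
3: successors {1, 2, 3}; q there: 1:F, 2:T, 3:T. ✗
— 1 world.
For []p:
1: successors {1}; p there: 1:T. ✓
2: successors {3}; p there: 3:F. ✗
3: successors {1, 2, 3}; p there: 1:T, 2:F, 3:F. ✗
— 1 world.

1 and 1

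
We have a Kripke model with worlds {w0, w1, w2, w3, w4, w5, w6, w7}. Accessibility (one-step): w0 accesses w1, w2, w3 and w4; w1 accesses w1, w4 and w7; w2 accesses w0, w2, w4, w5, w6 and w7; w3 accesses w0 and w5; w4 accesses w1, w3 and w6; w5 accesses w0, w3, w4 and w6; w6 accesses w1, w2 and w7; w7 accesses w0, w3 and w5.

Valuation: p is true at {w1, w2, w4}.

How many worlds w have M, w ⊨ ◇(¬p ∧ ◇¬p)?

w0: successors {w1, w2, w3, w4}; ¬p ∧ ◇¬p there: w1:F, w2:F, w3:T, w4:F. ✓
w1: successors {w1, w4, w7}; ¬p ∧ ◇¬p there: w1:F, w4:F, w7:T. ✓
w2: successors {w0, w2, w4, w5, w6, w7}; ¬p ∧ ◇¬p there: w0:T, w2:F, w4:F, w5:T, w6:T, w7:T. ✓
w3: successors {w0, w5}; ¬p ∧ ◇¬p there: w0:T, w5:T. ✓
w4: successors {w1, w3, w6}; ¬p ∧ ◇¬p there: w1:F, w3:T, w6:T. ✓
w5: successors {w0, w3, w4, w6}; ¬p ∧ ◇¬p there: w0:T, w3:T, w4:F, w6:T. ✓
w6: successors {w1, w2, w7}; ¬p ∧ ◇¬p there: w1:F, w2:F, w7:T. ✓
w7: successors {w0, w3, w5}; ¬p ∧ ◇¬p there: w0:T, w3:T, w5:T. ✓
Satisfying worlds: {w0, w1, w2, w3, w4, w5, w6, w7}.

8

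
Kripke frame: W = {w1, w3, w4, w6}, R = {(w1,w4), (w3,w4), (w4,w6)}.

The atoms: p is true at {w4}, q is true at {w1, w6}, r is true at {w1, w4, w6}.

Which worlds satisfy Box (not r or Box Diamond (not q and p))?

{w4, w6}

w1: successors {w4}; not r or Box Diamond (not q and p) there: w4:F. ✗
w3: successors {w4}; not r or Box Diamond (not q and p) there: w4:F. ✗
w4: successors {w6}; not r or Box Diamond (not q and p) there: w6:T. ✓
w6: no successors, so Box (not r or Box Diamond (not q and p)) holds vacuously. ✓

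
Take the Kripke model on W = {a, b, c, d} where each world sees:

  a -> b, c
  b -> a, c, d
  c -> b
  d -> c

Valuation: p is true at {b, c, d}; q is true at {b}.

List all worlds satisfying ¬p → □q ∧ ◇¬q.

a: ¬p is T, □q ∧ ◇¬q is F. ✗
b: ¬p is F, □q ∧ ◇¬q is F. ✓
c: ¬p is F, □q ∧ ◇¬q is F. ✓
d: ¬p is F, □q ∧ ◇¬q is F. ✓

{b, c, d}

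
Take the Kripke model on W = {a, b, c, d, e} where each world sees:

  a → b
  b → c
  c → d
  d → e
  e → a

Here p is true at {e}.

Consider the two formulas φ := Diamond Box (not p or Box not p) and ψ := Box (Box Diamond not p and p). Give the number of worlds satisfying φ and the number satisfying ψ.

5 and 1

For Diamond Box (not p or Box not p):
a: successors {b}; Box (not p or Box not p) there: b:T. ✓
b: successors {c}; Box (not p or Box not p) there: c:T. ✓
c: successors {d}; Box (not p or Box not p) there: d:T. ✓
d: successors {e}; Box (not p or Box not p) there: e:T. ✓
e: successors {a}; Box (not p or Box not p) there: a:T. ✓
— 5 worlds.
For Box (Box Diamond not p and p):
a: successors {b}; Box Diamond not p and p there: b:F. ✗
b: successors {c}; Box Diamond not p and p there: c:F. ✗
c: successors {d}; Box Diamond not p and p there: d:F. ✗
d: successors {e}; Box Diamond not p and p there: e:T. ✓
e: successors {a}; Box Diamond not p and p there: a:F. ✗
— 1 world.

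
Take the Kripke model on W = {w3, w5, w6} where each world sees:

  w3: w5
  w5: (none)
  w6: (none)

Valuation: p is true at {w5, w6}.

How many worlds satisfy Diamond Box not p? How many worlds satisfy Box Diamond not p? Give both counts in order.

For Diamond Box not p:
w3: successors {w5}; Box not p there: w5:T. ✓
w5: no successors, so Diamond Box not p fails. ✗
w6: no successors, so Diamond Box not p fails. ✗
— 1 world.
For Box Diamond not p:
w3: successors {w5}; Diamond not p there: w5:F. ✗
w5: no successors, so Box Diamond not p holds vacuously. ✓
w6: no successors, so Box Diamond not p holds vacuously. ✓
— 2 worlds.

1 and 2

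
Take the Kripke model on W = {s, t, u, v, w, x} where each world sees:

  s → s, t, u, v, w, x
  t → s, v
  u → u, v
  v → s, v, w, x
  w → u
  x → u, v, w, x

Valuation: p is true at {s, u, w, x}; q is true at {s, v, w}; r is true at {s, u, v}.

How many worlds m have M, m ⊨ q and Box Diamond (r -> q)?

1

s: q is T, Box Diamond (r -> q) is F. ✗
t: q is F, Box Diamond (r -> q) is T. ✗
u: q is F, Box Diamond (r -> q) is T. ✗
v: q is T, Box Diamond (r -> q) is F. ✗
w: q is T, Box Diamond (r -> q) is T. ✓
x: q is F, Box Diamond (r -> q) is F. ✗
Satisfying worlds: {w}.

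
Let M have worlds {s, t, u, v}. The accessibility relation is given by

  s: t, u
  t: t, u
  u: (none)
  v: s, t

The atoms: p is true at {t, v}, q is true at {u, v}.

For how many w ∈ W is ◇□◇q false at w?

2

s: successors {t, u}; □◇q there: t:F, u:T. ✓
t: successors {t, u}; □◇q there: t:F, u:T. ✓
u: no successors, so ◇□◇q fails. ✗
v: successors {s, t}; □◇q there: s:F, t:F. ✗
Satisfying worlds: {s, t}.
So ◇□◇q fails at the other 2 worlds.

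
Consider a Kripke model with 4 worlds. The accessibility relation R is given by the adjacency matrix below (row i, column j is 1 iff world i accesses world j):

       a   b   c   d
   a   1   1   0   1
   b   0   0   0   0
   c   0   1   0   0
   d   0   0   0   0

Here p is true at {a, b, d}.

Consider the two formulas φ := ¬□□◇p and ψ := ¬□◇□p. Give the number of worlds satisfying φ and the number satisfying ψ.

For ¬□□◇p:
a: □□◇p is F. ✓
b: □□◇p is T. ✗
c: □□◇p is T. ✗
d: □□◇p is T. ✗
— 1 world.
For ¬□◇□p:
a: □◇□p is F. ✓
b: □◇□p is T. ✗
c: □◇□p is F. ✓
d: □◇□p is T. ✗
— 2 worlds.

1 and 2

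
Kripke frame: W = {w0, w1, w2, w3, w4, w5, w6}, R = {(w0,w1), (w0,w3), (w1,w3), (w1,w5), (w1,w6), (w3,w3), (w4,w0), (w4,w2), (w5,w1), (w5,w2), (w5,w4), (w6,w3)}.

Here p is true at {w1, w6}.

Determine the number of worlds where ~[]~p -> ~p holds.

w0: ~[]~p is T, ~p is T. ✓
w1: ~[]~p is T, ~p is F. ✗
w2: ~[]~p is F, ~p is T. ✓
w3: ~[]~p is F, ~p is T. ✓
w4: ~[]~p is F, ~p is T. ✓
w5: ~[]~p is T, ~p is T. ✓
w6: ~[]~p is F, ~p is F. ✓
Satisfying worlds: {w0, w2, w3, w4, w5, w6}.

6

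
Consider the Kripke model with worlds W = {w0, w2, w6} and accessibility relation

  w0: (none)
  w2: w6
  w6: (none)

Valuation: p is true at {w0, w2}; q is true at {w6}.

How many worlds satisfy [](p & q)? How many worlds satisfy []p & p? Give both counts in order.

For [](p & q):
w0: no successors, so [](p & q) holds vacuously. ✓
w2: successors {w6}; p & q there: w6:F. ✗
w6: no successors, so [](p & q) holds vacuously. ✓
— 2 worlds.
For []p & p:
w0: []p is T, p is T. ✓
w2: []p is F, p is T. ✗
w6: []p is T, p is F. ✗
— 1 world.

2 and 1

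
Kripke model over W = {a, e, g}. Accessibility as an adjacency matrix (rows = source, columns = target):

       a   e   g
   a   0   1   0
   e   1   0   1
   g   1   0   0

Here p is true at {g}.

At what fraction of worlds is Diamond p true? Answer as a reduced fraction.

a: successors {e}; p there: e:F. ✗
e: successors {a, g}; p there: a:F, g:T. ✓
g: successors {a}; p there: a:F. ✗
That's 1 of 3 worlds, so 1/3.

1/3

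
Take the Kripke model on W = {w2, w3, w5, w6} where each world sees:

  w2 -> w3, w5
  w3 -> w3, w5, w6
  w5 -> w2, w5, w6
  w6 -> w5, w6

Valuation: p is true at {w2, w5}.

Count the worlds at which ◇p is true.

w2: successors {w3, w5}; p there: w3:F, w5:T. ✓
w3: successors {w3, w5, w6}; p there: w3:F, w5:T, w6:F. ✓
w5: successors {w2, w5, w6}; p there: w2:T, w5:T, w6:F. ✓
w6: successors {w5, w6}; p there: w5:T, w6:F. ✓
Satisfying worlds: {w2, w3, w5, w6}.

4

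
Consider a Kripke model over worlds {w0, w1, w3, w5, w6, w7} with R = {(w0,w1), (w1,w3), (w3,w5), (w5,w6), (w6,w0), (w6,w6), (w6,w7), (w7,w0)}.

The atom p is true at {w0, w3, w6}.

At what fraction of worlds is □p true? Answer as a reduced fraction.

1/2

w0: successors {w1}; p there: w1:F. ✗
w1: successors {w3}; p there: w3:T. ✓
w3: successors {w5}; p there: w5:F. ✗
w5: successors {w6}; p there: w6:T. ✓
w6: successors {w0, w6, w7}; p there: w0:T, w6:T, w7:F. ✗
w7: successors {w0}; p there: w0:T. ✓
That's 3 of 6 worlds, so 3/6 = 1/2.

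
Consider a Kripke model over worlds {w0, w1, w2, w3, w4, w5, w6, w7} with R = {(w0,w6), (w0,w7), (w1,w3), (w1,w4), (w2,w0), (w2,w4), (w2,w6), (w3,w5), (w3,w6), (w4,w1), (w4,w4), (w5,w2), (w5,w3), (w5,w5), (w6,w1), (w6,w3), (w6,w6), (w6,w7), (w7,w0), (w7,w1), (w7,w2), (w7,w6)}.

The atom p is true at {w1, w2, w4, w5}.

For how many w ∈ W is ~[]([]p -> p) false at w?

w0: []([]p -> p) is T. ✗
w1: []([]p -> p) is T. ✗
w2: []([]p -> p) is T. ✗
w3: []([]p -> p) is T. ✗
w4: []([]p -> p) is T. ✗
w5: []([]p -> p) is T. ✗
w6: []([]p -> p) is T. ✗
w7: []([]p -> p) is T. ✗
Satisfying worlds: ∅.
So ~[]([]p -> p) fails at the other 8 worlds.

8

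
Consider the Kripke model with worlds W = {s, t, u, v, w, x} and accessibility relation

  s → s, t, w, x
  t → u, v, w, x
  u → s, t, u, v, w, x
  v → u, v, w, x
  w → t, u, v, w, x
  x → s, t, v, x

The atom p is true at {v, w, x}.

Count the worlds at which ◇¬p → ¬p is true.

s: ◇¬p is T, ¬p is T. ✓
t: ◇¬p is T, ¬p is T. ✓
u: ◇¬p is T, ¬p is T. ✓
v: ◇¬p is T, ¬p is F. ✗
w: ◇¬p is T, ¬p is F. ✗
x: ◇¬p is T, ¬p is F. ✗
Satisfying worlds: {s, t, u}.

3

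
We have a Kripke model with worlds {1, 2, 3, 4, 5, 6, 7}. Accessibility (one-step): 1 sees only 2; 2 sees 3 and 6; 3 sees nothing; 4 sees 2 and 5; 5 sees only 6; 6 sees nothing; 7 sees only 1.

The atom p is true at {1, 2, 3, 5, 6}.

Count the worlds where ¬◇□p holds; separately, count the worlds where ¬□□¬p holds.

2 and 3

For ¬◇□p:
1: ◇□p is T. ✗
2: ◇□p is T. ✗
3: ◇□p is F. ✓
4: ◇□p is T. ✗
5: ◇□p is T. ✗
6: ◇□p is F. ✓
7: ◇□p is T. ✗
— 2 worlds.
For ¬□□¬p:
1: □□¬p is F. ✓
2: □□¬p is T. ✗
3: □□¬p is T. ✗
4: □□¬p is F. ✓
5: □□¬p is T. ✗
6: □□¬p is T. ✗
7: □□¬p is F. ✓
— 3 worlds.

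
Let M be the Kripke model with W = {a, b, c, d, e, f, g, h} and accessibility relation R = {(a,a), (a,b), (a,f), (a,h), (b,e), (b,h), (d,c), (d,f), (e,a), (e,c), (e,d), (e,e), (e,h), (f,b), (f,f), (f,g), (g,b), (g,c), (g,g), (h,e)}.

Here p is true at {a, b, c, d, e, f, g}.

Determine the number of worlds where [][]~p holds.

a: successors {a, b, f, h}; []~p there: a:F, b:F, f:F, h:F. ✗
b: successors {e, h}; []~p there: e:F, h:F. ✗
c: no successors, so [][]~p holds vacuously. ✓
d: successors {c, f}; []~p there: c:T, f:F. ✗
e: successors {a, c, d, e, h}; []~p there: a:F, c:T, d:F, e:F, h:F. ✗
f: successors {b, f, g}; []~p there: b:F, f:F, g:F. ✗
g: successors {b, c, g}; []~p there: b:F, c:T, g:F. ✗
h: successors {e}; []~p there: e:F. ✗
Satisfying worlds: {c}.

1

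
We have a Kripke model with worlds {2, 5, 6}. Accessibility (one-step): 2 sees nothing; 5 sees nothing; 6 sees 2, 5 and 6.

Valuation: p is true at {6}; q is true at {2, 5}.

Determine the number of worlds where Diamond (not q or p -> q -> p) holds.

1

2: no successors, so Diamond (not q or p -> q -> p) fails. ✗
5: no successors, so Diamond (not q or p -> q -> p) fails. ✗
6: successors {2, 5, 6}; not q or p -> q -> p there: 2:T, 5:T, 6:T. ✓
Satisfying worlds: {6}.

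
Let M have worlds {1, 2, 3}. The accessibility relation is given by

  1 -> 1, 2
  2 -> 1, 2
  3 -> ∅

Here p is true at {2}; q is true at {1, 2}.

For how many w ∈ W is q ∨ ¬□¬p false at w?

1: q is T, ¬□¬p is T. ✓
2: q is T, ¬□¬p is T. ✓
3: q is F, ¬□¬p is F. ✗
Satisfying worlds: {1, 2}.
So q ∨ ¬□¬p fails at the other 1 world.

1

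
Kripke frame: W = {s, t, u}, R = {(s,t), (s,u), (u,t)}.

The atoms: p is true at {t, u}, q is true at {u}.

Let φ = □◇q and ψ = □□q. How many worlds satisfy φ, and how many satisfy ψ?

For □◇q:
s: successors {t, u}; ◇q there: t:F, u:F. ✗
t: no successors, so □◇q holds vacuously. ✓
u: successors {t}; ◇q there: t:F. ✗
— 1 world.
For □□q:
s: successors {t, u}; □q there: t:T, u:F. ✗
t: no successors, so □□q holds vacuously. ✓
u: successors {t}; □q there: t:T. ✓
— 2 worlds.

1 and 2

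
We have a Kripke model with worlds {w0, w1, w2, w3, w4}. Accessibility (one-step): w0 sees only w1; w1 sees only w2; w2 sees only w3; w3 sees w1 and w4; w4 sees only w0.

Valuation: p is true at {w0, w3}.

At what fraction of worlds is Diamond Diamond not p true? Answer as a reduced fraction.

4/5

w0: successors {w1}; Diamond not p there: w1:T. ✓
w1: successors {w2}; Diamond not p there: w2:F. ✗
w2: successors {w3}; Diamond not p there: w3:T. ✓
w3: successors {w1, w4}; Diamond not p there: w1:T, w4:F. ✓
w4: successors {w0}; Diamond not p there: w0:T. ✓
That's 4 of 5 worlds, so 4/5.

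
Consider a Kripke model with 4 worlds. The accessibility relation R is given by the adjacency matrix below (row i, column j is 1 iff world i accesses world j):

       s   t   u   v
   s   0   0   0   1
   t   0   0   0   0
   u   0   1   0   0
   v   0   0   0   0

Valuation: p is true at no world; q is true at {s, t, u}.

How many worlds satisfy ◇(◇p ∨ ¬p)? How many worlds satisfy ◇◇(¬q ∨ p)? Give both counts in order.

2 and 0

For ◇(◇p ∨ ¬p):
s: successors {v}; ◇p ∨ ¬p there: v:T. ✓
t: no successors, so ◇(◇p ∨ ¬p) fails. ✗
u: successors {t}; ◇p ∨ ¬p there: t:T. ✓
v: no successors, so ◇(◇p ∨ ¬p) fails. ✗
— 2 worlds.
For ◇◇(¬q ∨ p):
s: successors {v}; ◇(¬q ∨ p) there: v:F. ✗
t: no successors, so ◇◇(¬q ∨ p) fails. ✗
u: successors {t}; ◇(¬q ∨ p) there: t:F. ✗
v: no successors, so ◇◇(¬q ∨ p) fails. ✗
— 0 worlds.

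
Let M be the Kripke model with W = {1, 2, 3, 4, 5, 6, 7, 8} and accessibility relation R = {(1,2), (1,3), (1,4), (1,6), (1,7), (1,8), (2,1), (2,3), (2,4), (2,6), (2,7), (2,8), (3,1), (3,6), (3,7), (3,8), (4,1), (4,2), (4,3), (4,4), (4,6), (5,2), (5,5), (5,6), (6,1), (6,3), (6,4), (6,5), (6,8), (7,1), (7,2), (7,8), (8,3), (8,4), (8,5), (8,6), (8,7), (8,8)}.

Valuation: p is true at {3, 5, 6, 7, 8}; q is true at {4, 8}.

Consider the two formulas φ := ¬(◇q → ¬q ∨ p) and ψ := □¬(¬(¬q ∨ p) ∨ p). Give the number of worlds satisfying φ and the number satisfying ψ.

For ¬(◇q → ¬q ∨ p):
1: ◇q → ¬q ∨ p is T. ✗
2: ◇q → ¬q ∨ p is T. ✗
3: ◇q → ¬q ∨ p is T. ✗
4: ◇q → ¬q ∨ p is F. ✓
5: ◇q → ¬q ∨ p is T. ✗
6: ◇q → ¬q ∨ p is T. ✗
7: ◇q → ¬q ∨ p is T. ✗
8: ◇q → ¬q ∨ p is T. ✗
— 1 world.
For □¬(¬(¬q ∨ p) ∨ p):
1: successors {2, 3, 4, 6, 7, 8}; ¬(¬(¬q ∨ p) ∨ p) there: 2:T, 3:F, 4:F, 6:F, 7:F, 8:F. ✗
2: successors {1, 3, 4, 6, 7, 8}; ¬(¬(¬q ∨ p) ∨ p) there: 1:T, 3:F, 4:F, 6:F, 7:F, 8:F. ✗
3: successors {1, 6, 7, 8}; ¬(¬(¬q ∨ p) ∨ p) there: 1:T, 6:F, 7:F, 8:F. ✗
4: successors {1, 2, 3, 4, 6}; ¬(¬(¬q ∨ p) ∨ p) there: 1:T, 2:T, 3:F, 4:F, 6:F. ✗
5: successors {2, 5, 6}; ¬(¬(¬q ∨ p) ∨ p) there: 2:T, 5:F, 6:F. ✗
6: successors {1, 3, 4, 5, 8}; ¬(¬(¬q ∨ p) ∨ p) there: 1:T, 3:F, 4:F, 5:F, 8:F. ✗
7: successors {1, 2, 8}; ¬(¬(¬q ∨ p) ∨ p) there: 1:T, 2:T, 8:F. ✗
8: successors {3, 4, 5, 6, 7, 8}; ¬(¬(¬q ∨ p) ∨ p) there: 3:F, 4:F, 5:F, 6:F, 7:F, 8:F. ✗
— 0 worlds.

1 and 0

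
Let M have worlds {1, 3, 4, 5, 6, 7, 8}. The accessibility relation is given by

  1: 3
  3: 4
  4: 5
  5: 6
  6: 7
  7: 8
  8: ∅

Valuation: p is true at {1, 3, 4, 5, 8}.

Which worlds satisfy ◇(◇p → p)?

1: successors {3}; ◇p → p there: 3:T. ✓
3: successors {4}; ◇p → p there: 4:T. ✓
4: successors {5}; ◇p → p there: 5:T. ✓
5: successors {6}; ◇p → p there: 6:T. ✓
6: successors {7}; ◇p → p there: 7:F. ✗
7: successors {8}; ◇p → p there: 8:T. ✓
8: no successors, so ◇(◇p → p) fails. ✗

{1, 3, 4, 5, 7}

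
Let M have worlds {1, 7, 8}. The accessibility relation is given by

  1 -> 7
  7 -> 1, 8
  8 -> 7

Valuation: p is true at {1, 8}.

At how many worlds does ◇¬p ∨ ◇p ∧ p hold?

2

1: ◇¬p is T, ◇p ∧ p is F. ✓
7: ◇¬p is F, ◇p ∧ p is F. ✗
8: ◇¬p is T, ◇p ∧ p is F. ✓
Satisfying worlds: {1, 8}.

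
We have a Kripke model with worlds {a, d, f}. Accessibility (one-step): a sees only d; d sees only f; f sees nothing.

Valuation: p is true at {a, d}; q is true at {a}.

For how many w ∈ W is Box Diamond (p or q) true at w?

a: successors {d}; Diamond (p or q) there: d:F. ✗
d: successors {f}; Diamond (p or q) there: f:F. ✗
f: no successors, so Box Diamond (p or q) holds vacuously. ✓
Satisfying worlds: {f}.

1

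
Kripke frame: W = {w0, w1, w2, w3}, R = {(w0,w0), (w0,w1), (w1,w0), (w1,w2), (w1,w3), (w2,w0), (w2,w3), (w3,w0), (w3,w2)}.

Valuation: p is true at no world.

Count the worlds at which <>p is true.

w0: successors {w0, w1}; p there: w0:F, w1:F. ✗
w1: successors {w0, w2, w3}; p there: w0:F, w2:F, w3:F. ✗
w2: successors {w0, w3}; p there: w0:F, w3:F. ✗
w3: successors {w0, w2}; p there: w0:F, w2:F. ✗
Satisfying worlds: ∅.

0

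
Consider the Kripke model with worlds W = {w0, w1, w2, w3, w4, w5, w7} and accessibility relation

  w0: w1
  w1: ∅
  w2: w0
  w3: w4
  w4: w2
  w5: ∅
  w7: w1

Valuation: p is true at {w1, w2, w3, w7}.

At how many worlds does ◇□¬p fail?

w0: successors {w1}; □¬p there: w1:T. ✓
w1: no successors, so ◇□¬p fails. ✗
w2: successors {w0}; □¬p there: w0:F. ✗
w3: successors {w4}; □¬p there: w4:F. ✗
w4: successors {w2}; □¬p there: w2:T. ✓
w5: no successors, so ◇□¬p fails. ✗
w7: successors {w1}; □¬p there: w1:T. ✓
Satisfying worlds: {w0, w4, w7}.
So ◇□¬p fails at the other 4 worlds.

4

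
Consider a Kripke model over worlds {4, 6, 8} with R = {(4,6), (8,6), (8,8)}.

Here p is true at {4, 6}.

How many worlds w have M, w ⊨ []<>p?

1

4: successors {6}; <>p there: 6:F. ✗
6: no successors, so []<>p holds vacuously. ✓
8: successors {6, 8}; <>p there: 6:F, 8:T. ✗
Satisfying worlds: {6}.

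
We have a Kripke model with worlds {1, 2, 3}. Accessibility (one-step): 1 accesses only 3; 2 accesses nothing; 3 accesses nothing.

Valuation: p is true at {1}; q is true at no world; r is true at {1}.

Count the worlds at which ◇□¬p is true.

1: successors {3}; □¬p there: 3:T. ✓
2: no successors, so ◇□¬p fails. ✗
3: no successors, so ◇□¬p fails. ✗
Satisfying worlds: {1}.

1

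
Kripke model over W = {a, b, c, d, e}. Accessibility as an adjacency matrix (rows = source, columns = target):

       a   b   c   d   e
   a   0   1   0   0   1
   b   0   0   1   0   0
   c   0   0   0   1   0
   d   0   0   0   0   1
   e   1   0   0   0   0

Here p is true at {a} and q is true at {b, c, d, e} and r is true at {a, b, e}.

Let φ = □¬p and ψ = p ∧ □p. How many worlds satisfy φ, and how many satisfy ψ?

For □¬p:
a: successors {b, e}; ¬p there: b:T, e:T. ✓
b: successors {c}; ¬p there: c:T. ✓
c: successors {d}; ¬p there: d:T. ✓
d: successors {e}; ¬p there: e:T. ✓
e: successors {a}; ¬p there: a:F. ✗
— 4 worlds.
For p ∧ □p:
a: p is T, □p is F. ✗
b: p is F, □p is F. ✗
c: p is F, □p is F. ✗
d: p is F, □p is F. ✗
e: p is F, □p is T. ✗
— 0 worlds.

4 and 0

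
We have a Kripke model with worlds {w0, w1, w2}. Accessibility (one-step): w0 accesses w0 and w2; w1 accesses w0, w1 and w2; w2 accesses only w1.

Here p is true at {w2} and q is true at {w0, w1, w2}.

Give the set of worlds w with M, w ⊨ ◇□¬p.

{w0, w1}

w0: successors {w0, w2}; □¬p there: w0:F, w2:T. ✓
w1: successors {w0, w1, w2}; □¬p there: w0:F, w1:F, w2:T. ✓
w2: successors {w1}; □¬p there: w1:F. ✗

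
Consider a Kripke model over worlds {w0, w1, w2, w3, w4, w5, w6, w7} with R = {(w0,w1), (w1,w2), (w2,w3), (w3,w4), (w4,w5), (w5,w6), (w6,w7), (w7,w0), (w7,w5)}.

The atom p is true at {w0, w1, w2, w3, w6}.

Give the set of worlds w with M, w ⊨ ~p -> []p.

w0: ~p is F, []p is T. ✓
w1: ~p is F, []p is T. ✓
w2: ~p is F, []p is T. ✓
w3: ~p is F, []p is F. ✓
w4: ~p is T, []p is F. ✗
w5: ~p is T, []p is T. ✓
w6: ~p is F, []p is F. ✓
w7: ~p is T, []p is F. ✗

{w0, w1, w2, w3, w5, w6}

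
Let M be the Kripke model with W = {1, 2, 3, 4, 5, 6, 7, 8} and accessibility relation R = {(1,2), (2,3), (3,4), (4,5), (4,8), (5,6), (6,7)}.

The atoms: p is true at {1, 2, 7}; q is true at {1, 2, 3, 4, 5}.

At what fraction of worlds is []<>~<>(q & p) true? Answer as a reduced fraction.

1: successors {2}; <>~<>(q & p) there: 2:T. ✓
2: successors {3}; <>~<>(q & p) there: 3:T. ✓
3: successors {4}; <>~<>(q & p) there: 4:T. ✓
4: successors {5, 8}; <>~<>(q & p) there: 5:T, 8:F. ✗
5: successors {6}; <>~<>(q & p) there: 6:T. ✓
6: successors {7}; <>~<>(q & p) there: 7:F. ✗
7: no successors, so []<>~<>(q & p) holds vacuously. ✓
8: no successors, so []<>~<>(q & p) holds vacuously. ✓
That's 6 of 8 worlds, so 6/8 = 3/4.

3/4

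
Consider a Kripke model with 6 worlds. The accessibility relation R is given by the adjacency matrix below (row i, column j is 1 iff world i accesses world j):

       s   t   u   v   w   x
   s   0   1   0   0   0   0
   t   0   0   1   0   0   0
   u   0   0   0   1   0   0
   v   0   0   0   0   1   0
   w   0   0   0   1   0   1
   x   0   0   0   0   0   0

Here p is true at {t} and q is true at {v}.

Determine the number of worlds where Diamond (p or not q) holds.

s: successors {t}; p or not q there: t:T. ✓
t: successors {u}; p or not q there: u:T. ✓
u: successors {v}; p or not q there: v:F. ✗
v: successors {w}; p or not q there: w:T. ✓
w: successors {v, x}; p or not q there: v:F, x:T. ✓
x: no successors, so Diamond (p or not q) fails. ✗
Satisfying worlds: {s, t, v, w}.

4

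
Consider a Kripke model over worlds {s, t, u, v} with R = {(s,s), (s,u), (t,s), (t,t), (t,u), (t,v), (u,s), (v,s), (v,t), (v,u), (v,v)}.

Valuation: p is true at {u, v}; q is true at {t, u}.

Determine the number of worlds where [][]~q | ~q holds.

2

s: [][]~q is F, ~q is T. ✓
t: [][]~q is F, ~q is F. ✗
u: [][]~q is F, ~q is F. ✗
v: [][]~q is F, ~q is T. ✓
Satisfying worlds: {s, v}.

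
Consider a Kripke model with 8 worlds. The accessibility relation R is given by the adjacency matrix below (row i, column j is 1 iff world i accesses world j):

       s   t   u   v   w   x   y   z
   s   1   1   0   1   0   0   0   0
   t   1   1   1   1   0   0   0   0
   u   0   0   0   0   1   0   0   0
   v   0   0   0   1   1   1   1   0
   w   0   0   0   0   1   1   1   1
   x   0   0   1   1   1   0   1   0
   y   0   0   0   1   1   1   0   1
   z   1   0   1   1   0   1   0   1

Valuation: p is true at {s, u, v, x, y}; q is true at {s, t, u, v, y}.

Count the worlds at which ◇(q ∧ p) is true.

s: successors {s, t, v}; q ∧ p there: s:T, t:F, v:T. ✓
t: successors {s, t, u, v}; q ∧ p there: s:T, t:F, u:T, v:T. ✓
u: successors {w}; q ∧ p there: w:F. ✗
v: successors {v, w, x, y}; q ∧ p there: v:T, w:F, x:F, y:T. ✓
w: successors {w, x, y, z}; q ∧ p there: w:F, x:F, y:T, z:F. ✓
x: successors {u, v, w, y}; q ∧ p there: u:T, v:T, w:F, y:T. ✓
y: successors {v, w, x, z}; q ∧ p there: v:T, w:F, x:F, z:F. ✓
z: successors {s, u, v, x, z}; q ∧ p there: s:T, u:T, v:T, x:F, z:F. ✓
Satisfying worlds: {s, t, v, w, x, y, z}.

7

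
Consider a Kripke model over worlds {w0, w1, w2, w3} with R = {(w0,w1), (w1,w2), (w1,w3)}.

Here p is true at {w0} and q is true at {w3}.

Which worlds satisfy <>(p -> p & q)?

w0: successors {w1}; p -> p & q there: w1:T. ✓
w1: successors {w2, w3}; p -> p & q there: w2:T, w3:T. ✓
w2: no successors, so <>(p -> p & q) fails. ✗
w3: no successors, so <>(p -> p & q) fails. ✗

{w0, w1}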